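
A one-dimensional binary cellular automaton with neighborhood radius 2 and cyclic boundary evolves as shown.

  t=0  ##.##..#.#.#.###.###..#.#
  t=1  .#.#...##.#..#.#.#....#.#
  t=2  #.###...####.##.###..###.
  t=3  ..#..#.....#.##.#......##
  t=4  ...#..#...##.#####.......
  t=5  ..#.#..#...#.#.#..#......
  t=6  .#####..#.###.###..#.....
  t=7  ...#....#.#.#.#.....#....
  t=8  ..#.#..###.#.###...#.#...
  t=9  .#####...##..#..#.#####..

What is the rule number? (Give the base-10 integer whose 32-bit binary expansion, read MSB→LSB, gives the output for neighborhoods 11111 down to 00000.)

  nb #####: next=#  (t=4,i=15, bit31=1)
  nb ####.: next=.  (t=2,i=10, bit30=0)
  nb ###.#: next=#  (t=0,i=1, bit29=1)
  nb ###..: next=.  (t=0,i=19, bit28=0)
  nb ##.##: next=.  (t=0,i=2, bit27=0)
  nb ##.#.: next=#  (t=1,i=9, bit26=1)
  nb ##..#: next=.  (t=0,i=5, bit25=0)
  nb ##...: next=#  (t=2,i=5, bit24=1)
  nb #.###: next=#  (t=0,i=13, bit23=1)
  nb #.##.: next=#  (t=0,i=3, bit22=1)
  nb #.#.#: next=.  (t=0,i=9, bit21=0)
  nb #.#..: next=#  (t=1,i=3, bit20=1)
  nb #..##: next=.  (t=2,i=20, bit19=0)
  nb #..#.: next=.  (t=0,i=6, bit18=0)
  nb #...#: next=.  (t=1,i=5, bit17=0)
  nb #....: next=.  (t=1,i=19, bit16=0)
  nb .####: next=.  (t=2,i=9, bit15=0)
  nb .###.: next=.  (t=0,i=0, bit14=0)
  nb .##.#: next=#  (t=1,i=8, bit13=1)
  nb .##..: next=.  (t=0,i=4, bit12=0)
  nb .#.##: next=.  (t=0,i=12, bit11=0)
  nb .#.#.: next=#  (t=0,i=8, bit10=1)
  nb .#..#: next=#  (t=1,i=11, bit9=1)
  nb .#...: next=#  (t=1,i=4, bit8=1)
  nb ..###: next=.  (t=2,i=8, bit7=0)
  nb ..##.: next=.  (t=1,i=7, bit6=0)
  nb ..#.#: next=#  (t=0,i=7, bit5=1)
  nb ..#..: next=.  (t=3,i=2, bit4=0)
  nb ...##: next=.  (t=1,i=6, bit3=0)
  nb ...#.: next=#  (t=1,i=21, bit2=1)
  nb ....#: next=.  (t=1,i=20, bit1=0)
  nb .....: next=.  (t=3,i=8, bit0=0)
  bits 10100101110100000010011100100100 = 2781882148

2781882148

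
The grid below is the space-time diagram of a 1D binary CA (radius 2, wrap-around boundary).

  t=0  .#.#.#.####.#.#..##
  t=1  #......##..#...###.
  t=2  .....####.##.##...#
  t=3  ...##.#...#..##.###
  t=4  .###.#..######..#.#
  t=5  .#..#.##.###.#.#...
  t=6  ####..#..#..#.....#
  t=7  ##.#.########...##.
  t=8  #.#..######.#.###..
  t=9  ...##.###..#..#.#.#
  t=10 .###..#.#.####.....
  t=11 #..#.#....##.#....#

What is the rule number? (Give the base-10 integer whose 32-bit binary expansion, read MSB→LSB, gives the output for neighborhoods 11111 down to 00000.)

  nb #####: next=#  (t=4,i=10, bit31=1)
  nb ####.: next=.  (t=0,i=9, bit30=0)
  nb ###.#: next=.  (t=0,i=10, bit29=0)
  nb ###..: next=#  (t=3,i=18, bit28=1)
  nb ##.##: next=.  (t=2,i=9, bit27=0)
  nb ##.#.: next=#  (t=0,i=0, bit26=1)
  nb ##..#: next=.  (t=1,i=9, bit25=0)
  nb ##...: next=.  (t=2,i=15, bit24=0)
  nb #.###: next=#  (t=0,i=7, bit23=1)
  nb #.##.: next=#  (t=2,i=10, bit22=1)
  nb #.#.#: next=.  (t=0,i=1, bit21=0)
  nb #.#..: next=.  (t=0,i=14, bit20=0)
  nb #..##: next=#  (t=0,i=16, bit19=1)
  nb #..#.: next=#  (t=1,i=10, bit18=1)
  nb #...#: next=#  (t=1,i=13, bit17=1)
  nb #....: next=.  (t=1,i=2, bit16=0)
  nb .####: next=#  (t=0,i=8, bit15=1)
  nb .###.: next=.  (t=1,i=16, bit14=0)
  nb .##.#: next=.  (t=0,i=18, bit13=0)
  nb .##..: next=#  (t=1,i=8, bit12=1)
  nb .#.##: next=.  (t=0,i=6, bit11=0)
  nb .#.#.: next=.  (t=0,i=2, bit10=0)
  nb .#..#: next=#  (t=0,i=15, bit9=1)
  nb .#...: next=.  (t=1,i=1, bit8=0)
  nb ..###: next=.  (t=1,i=15, bit7=0)
  nb ..##.: next=#  (t=0,i=17, bit6=1)
  nb ..#.#: next=.  (t=4,i=16, bit5=0)
  nb ..#..: next=#  (t=1,i=11, bit4=1)
  nb ...##: next=#  (t=1,i=6, bit3=1)
  nb ...#.: next=#  (t=2,i=17, bit2=1)
  nb ....#: next=#  (t=1,i=5, bit1=1)
  nb .....: next=.  (t=1,i=3, bit0=0)
  bits 10010100110011101001001001011110 = 2496565854

2496565854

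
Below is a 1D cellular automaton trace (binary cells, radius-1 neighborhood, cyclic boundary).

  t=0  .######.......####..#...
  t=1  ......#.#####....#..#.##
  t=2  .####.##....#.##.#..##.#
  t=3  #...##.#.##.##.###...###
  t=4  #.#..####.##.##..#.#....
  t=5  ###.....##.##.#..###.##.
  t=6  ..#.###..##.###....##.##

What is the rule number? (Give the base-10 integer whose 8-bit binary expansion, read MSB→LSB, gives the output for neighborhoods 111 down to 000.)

101

  [7] ### => .  t=0,i=2
  [6] ##. => #  t=0,i=6
  [5] #.# => #  t=1,i=7
  [4] #.. => .  t=0,i=7
  [3] .## => .  t=0,i=1
  [2] .#. => #  t=0,i=20
  [1] ..# => .  t=0,i=0
  [0] ... => #  t=0,i=8
  bits 01100101 = 101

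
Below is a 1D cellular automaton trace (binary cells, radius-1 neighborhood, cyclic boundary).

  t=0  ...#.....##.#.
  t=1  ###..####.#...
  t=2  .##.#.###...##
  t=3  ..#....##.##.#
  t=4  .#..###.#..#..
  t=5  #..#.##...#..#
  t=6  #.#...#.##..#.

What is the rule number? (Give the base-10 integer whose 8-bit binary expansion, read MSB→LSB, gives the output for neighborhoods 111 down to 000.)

  [7] ### => #  t=1,i=1
  [6] ##. => #  t=0,i=10
  [5] #.# => .  t=0,i=11
  [4] #.. => .  t=0,i=4
  [3] .## => .  t=0,i=9
  [2] .#. => .  t=0,i=3
  [1] ..# => #  t=0,i=2
  [0] ... => #  t=0,i=0
  bits 11000011 = 195

195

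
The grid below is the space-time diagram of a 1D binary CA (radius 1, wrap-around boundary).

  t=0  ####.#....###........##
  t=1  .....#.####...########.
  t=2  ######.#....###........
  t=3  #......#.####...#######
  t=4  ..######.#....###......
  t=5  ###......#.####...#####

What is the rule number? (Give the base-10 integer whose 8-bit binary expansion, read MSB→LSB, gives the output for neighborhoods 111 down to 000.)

15

  ###|.  b7=0 t=0,i=0
  ##.|.  b6=0 t=0,i=3
  #.#|.  b5=0 t=0,i=4
  #..|.  b4=0 t=0,i=6
  .##|#  b3=1 t=0,i=10
  .#.|#  b2=1 t=0,i=5
  ..#|#  b1=1 t=0,i=9
  ...|#  b0=1 t=0,i=7
  bits 00001111 = 15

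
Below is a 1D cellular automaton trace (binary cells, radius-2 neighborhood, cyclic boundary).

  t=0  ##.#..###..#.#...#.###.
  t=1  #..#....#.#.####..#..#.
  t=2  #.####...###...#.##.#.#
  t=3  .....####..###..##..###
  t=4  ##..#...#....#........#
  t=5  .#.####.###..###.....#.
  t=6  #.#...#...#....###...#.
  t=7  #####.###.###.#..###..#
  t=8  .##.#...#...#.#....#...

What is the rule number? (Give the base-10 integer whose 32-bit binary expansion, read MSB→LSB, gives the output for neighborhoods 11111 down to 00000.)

2977369368

  #####|#  b31=1 t=7,i=1
  ####.|.  b30=0 t=1,i=14
  ###.#|#  b29=1 t=0,i=21
  ###..|#  b28=1 t=0,i=8
  ##.##|.  b27=0 t=0,i=22
  ##.#.|.  b26=0 t=0,i=2
  ##..#|.  b25=0 t=0,i=9
  ##...|#  b24=1 t=2,i=6
  #.###|.  b23=0 t=0,i=19
  #.##.|#  b22=1 t=0,i=0
  #.#.#|#  b21=1 t=1,i=10
  #.#..|#  b20=1 t=0,i=3
  #..##|.  b19=0 t=0,i=5
  #..#.|#  b18=1 t=0,i=10
  #...#|#  b17=1 t=0,i=15
  #....|#  b16=1 t=1,i=5
  .####|.  b15=0 t=1,i=13
  .###.|.  b14=0 t=0,i=7
  .##.#|.  b13=0 t=0,i=1
  .##..|.  b12=0 t=3,i=17
  .#.##|#  b11=1 t=0,i=18
  .#.#.|#  b10=1 t=0,i=12
  .#..#|.  b9=0 t=0,i=4
  .#...|#  b8=1 t=0,i=14
  ..###|.  b7=0 t=0,i=6
  ..##.|.  b6=0 t=3,i=16
  ..#.#|.  b5=0 t=0,i=11
  ..#..|#  b4=1 t=1,i=3
  ...##|#  b3=1 t=2,i=8
  ...#.|.  b2=0 t=0,i=16
  ....#|.  b1=0 t=1,i=6
  .....|.  b0=0 t=3,i=2
  bits 10110001011101110000110100011000 = 2977369368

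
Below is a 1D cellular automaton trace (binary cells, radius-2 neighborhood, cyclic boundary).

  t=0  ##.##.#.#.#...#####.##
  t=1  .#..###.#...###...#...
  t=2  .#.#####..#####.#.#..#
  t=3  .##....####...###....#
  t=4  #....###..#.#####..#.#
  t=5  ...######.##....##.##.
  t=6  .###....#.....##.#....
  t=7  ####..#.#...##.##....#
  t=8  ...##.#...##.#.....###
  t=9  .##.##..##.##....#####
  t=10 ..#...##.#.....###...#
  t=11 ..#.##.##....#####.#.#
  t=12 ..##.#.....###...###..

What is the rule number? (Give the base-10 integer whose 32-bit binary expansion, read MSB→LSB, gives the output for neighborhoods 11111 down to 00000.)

908748986

  nb #####: next=.  (t=0,i=16, bit31=0)
  nb ####.: next=.  (t=0,i=0, bit30=0)
  nb ###.#: next=#  (t=0,i=1, bit29=1)
  nb ###..: next=#  (t=1,i=14, bit28=1)
  nb ##.##: next=.  (t=0,i=2, bit27=0)
  nb ##.#.: next=#  (t=0,i=5, bit26=1)
  nb ##..#: next=#  (t=2,i=8, bit25=1)
  nb ##...: next=.  (t=1,i=15, bit24=0)
  nb #.###: next=.  (t=0,i=20, bit23=0)
  nb #.##.: next=.  (t=0,i=3, bit22=0)
  nb #.#.#: next=#  (t=0,i=6, bit21=1)
  nb #.#..: next=.  (t=0,i=10, bit20=0)
  nb #..##: next=#  (t=1,i=3, bit19=1)
  nb #..#.: next=.  (t=2,i=20, bit18=0)
  nb #...#: next=#  (t=0,i=12, bit17=1)
  nb #....: next=.  (t=1,i=20, bit16=0)
  nb .####: next=.  (t=0,i=15, bit15=0)
  nb .###.: next=#  (t=1,i=5, bit14=1)
  nb .##.#: next=#  (t=0,i=4, bit13=1)
  nb .##..: next=.  (t=3,i=2, bit12=0)
  nb .#.##: next=#  (t=2,i=2, bit11=1)
  nb .#.#.: next=.  (t=0,i=7, bit10=0)
  nb .#..#: next=.  (t=1,i=2, bit9=0)
  nb .#...: next=.  (t=0,i=11, bit8=0)
  nb ..###: next=#  (t=0,i=14, bit7=1)
  nb ..##.: next=.  (t=5,i=16, bit6=0)
  nb ..#.#: next=#  (t=2,i=21, bit5=1)
  nb ..#..: next=#  (t=1,i=1, bit4=1)
  nb ...##: next=#  (t=0,i=13, bit3=1)
  nb ...#.: next=.  (t=1,i=0, bit2=0)
  nb ....#: next=#  (t=1,i=21, bit1=1)
  nb .....: next=.  (t=6,i=11, bit0=0)
  bits 00110110001010100110100010111010 = 908748986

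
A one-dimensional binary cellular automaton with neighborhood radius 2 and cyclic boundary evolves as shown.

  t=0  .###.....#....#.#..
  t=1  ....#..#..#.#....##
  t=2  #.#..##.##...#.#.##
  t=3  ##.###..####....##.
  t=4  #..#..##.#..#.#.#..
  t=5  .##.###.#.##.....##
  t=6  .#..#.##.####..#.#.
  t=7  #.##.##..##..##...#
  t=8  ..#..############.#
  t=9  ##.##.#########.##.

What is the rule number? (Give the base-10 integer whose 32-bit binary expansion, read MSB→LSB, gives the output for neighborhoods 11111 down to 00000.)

2815335234

  ##### -> #   bit 31 = 1  t=8,i=7
  ####. -> .   bit 30 = 0  t=3,i=10
  ###.# -> #   bit 29 = 1  t=2,i=0
  ###.. -> .   bit 28 = 0  t=0,i=3
  ##.## -> .   bit 27 = 0  t=2,i=7
  ##.#. -> #   bit 26 = 1  t=2,i=1
  ##..# -> #   bit 25 = 1  t=3,i=6
  ##... -> #   bit 24 = 1  t=0,i=4
  #.### -> #   bit 23 = 1  t=2,i=17
  #.##. -> #   bit 22 = 1  t=2,i=8
  #.#.# -> .   bit 21 = 0  t=2,i=15
  #.#.. -> .   bit 20 = 0  t=0,i=16
  #..## -> #   bit 19 = 1  t=2,i=4
  #..#. -> #   bit 18 = 1  t=1,i=6
  #...# -> #   bit 17 = 1  t=0,i=18
  #.... -> .   bit 16 = 0  t=0,i=5
  .#### -> #   bit 15 = 1  t=3,i=9
  .###. -> .   bit 14 = 0  t=0,i=2
  .##.# -> .   bit 13 = 0  t=2,i=6
  .##.. -> #   bit 12 = 1  t=1,i=18
  .#.## -> #   bit 11 = 1  t=2,i=16
  .#.#. -> .   bit 10 = 0  t=0,i=15
  .#..# -> #   bit 9 = 1  t=1,i=5
  .#... -> #   bit 8 = 1  t=0,i=10
  ..### -> .   bit 7 = 0  t=0,i=1
  ..##. -> #   bit 6 = 1  t=1,i=17
  ..#.# -> .   bit 5 = 0  t=0,i=14
  ..#.. -> .   bit 4 = 0  t=0,i=9
  ...## -> .   bit 3 = 0  t=0,i=0
  ...#. -> .   bit 2 = 0  t=0,i=8
  ....# -> #   bit 1 = 1  t=0,i=7
  ..... -> .   bit 0 = 0  t=0,i=6
  bits 10100111110011101001101101000010 = 2815335234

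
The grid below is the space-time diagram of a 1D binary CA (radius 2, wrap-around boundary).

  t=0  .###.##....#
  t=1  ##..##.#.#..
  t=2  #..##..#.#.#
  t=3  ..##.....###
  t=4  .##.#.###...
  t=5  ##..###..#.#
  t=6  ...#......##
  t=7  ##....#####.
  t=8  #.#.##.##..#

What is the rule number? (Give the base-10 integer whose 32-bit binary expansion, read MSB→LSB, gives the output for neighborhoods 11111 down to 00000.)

  [31] ##### => #  t=7,i=8
  [30] ####. => .  t=7,i=9
  [29] ###.# => .  t=0,i=3
  [28] ###.. => .  t=3,i=11
  [27] ##.## => #  t=0,i=4
  [26] ##.#. => .  t=1,i=6
  [25] ##..# => .  t=1,i=2
  [24] ##... => #  t=0,i=7
  [23] #.### => #  t=0,i=1
  [22] #.##. => #  t=0,i=5
  [21] #.#.# => #  t=1,i=7
  [20] #.#.. => #  t=1,i=9
  [19] #..## => #  t=1,i=3
  [18] #..#. => .  t=2,i=6
  [17] #...# => #  t=6,i=1
  [16] #.... => .  t=0,i=8
  [15] .#### => #  t=7,i=7
  [14] .###. => .  t=0,i=2
  [13] .##.# => .  t=1,i=5
  [12] .##.. => .  t=0,i=6
  [11] .#.## => #  t=0,i=0
  [10] .#.#. => .  t=1,i=8
  [9] .#..# => .  t=1,i=10
  [8] .#... => .  t=6,i=4
  [7] ..### => .  t=3,i=9
  [6] ..##. => #  t=1,i=0
  [5] ..#.# => .  t=0,i=11
  [4] ..#.. => .  t=6,i=3
  [3] ...## => #  t=3,i=8
  [2] ...#. => .  t=0,i=10
  [1] ....# => #  t=0,i=9
  [0] ..... => #  t=3,i=6
  bits 10001001111110101000100001001011 = 2314897483

2314897483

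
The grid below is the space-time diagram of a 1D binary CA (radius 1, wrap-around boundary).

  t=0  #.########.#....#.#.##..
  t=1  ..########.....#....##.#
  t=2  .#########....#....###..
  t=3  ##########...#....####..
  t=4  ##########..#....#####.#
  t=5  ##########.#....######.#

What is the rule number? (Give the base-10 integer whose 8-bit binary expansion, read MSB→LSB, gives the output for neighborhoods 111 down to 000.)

202

  ###|#  b7=1 t=0,i=3
  ##.|#  b6=1 t=0,i=9
  #.#|.  b5=0 t=0,i=1
  #..|.  b4=0 t=0,i=12
  .##|#  b3=1 t=0,i=2
  .#.|.  b2=0 t=0,i=0
  ..#|#  b1=1 t=0,i=15
  ...|.  b0=0 t=0,i=13
  bits 11001010 = 202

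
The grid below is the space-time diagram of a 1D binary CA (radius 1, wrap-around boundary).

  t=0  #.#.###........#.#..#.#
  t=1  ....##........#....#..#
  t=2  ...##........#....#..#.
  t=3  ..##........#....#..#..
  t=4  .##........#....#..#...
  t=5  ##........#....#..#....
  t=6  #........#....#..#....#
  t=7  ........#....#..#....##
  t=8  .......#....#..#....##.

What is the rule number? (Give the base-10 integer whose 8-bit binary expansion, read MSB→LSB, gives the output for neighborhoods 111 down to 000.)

138

  ### -> #   bit 7 = 1  t=0,i=5
  ##. -> .   bit 6 = 0  t=0,i=0
  #.# -> .   bit 5 = 0  t=0,i=1
  #.. -> .   bit 4 = 0  t=0,i=7
  .## -> #   bit 3 = 1  t=0,i=4
  .#. -> .   bit 2 = 0  t=0,i=2
  ..# -> #   bit 1 = 1  t=0,i=14
  ... -> .   bit 0 = 0  t=0,i=8
  bits 10001010 = 138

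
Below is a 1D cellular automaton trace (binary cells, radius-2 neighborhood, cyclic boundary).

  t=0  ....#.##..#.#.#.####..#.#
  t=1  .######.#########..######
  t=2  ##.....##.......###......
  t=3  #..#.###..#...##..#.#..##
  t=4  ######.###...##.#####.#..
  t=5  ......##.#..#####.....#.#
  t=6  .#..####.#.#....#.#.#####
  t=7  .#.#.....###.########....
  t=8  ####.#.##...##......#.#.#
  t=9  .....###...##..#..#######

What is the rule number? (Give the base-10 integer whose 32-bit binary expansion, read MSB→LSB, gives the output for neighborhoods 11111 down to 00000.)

  ##### -> .   bit 31 = 0  t=1,i=3
  ####. -> .   bit 30 = 0  t=0,i=18
  ###.# -> .   bit 29 = 0  t=1,i=6
  ###.. -> #   bit 28 = 1  t=0,i=19
  ##.## -> #   bit 27 = 1  t=1,i=0
  ##.#. -> .   bit 26 = 0  t=4,i=21
  ##..# -> #   bit 25 = 1  t=0,i=8
  ##... -> .   bit 24 = 0  t=2,i=2
  #.### -> #   bit 23 = 1  t=0,i=16
  #.##. -> #   bit 22 = 1  t=0,i=6
  #.#.# -> #   bit 21 = 1  t=0,i=12
  #.#.. -> #   bit 20 = 1  t=0,i=24
  #..## -> #   bit 19 = 1  t=1,i=18
  #..#. -> #   bit 18 = 1  t=0,i=9
  #...# -> .   bit 17 = 0  t=3,i=12
  #.... -> #   bit 16 = 1  t=0,i=1
  .#### -> .   bit 15 = 0  t=0,i=17
  .###. -> .   bit 14 = 0  t=2,i=17
  .##.# -> #   bit 13 = 1  t=4,i=14
  .##.. -> .   bit 12 = 0  t=0,i=7
  .#.## -> #   bit 11 = 1  t=0,i=5
  .#.#. -> #   bit 10 = 1  t=0,i=11
  .#..# -> .   bit 9 = 0  t=3,i=21
  .#... -> .   bit 8 = 0  t=0,i=0
  ..### -> .   bit 7 = 0  t=1,i=19
  ..##. -> #   bit 6 = 1  t=2,i=0
  ..#.# -> #   bit 5 = 1  t=0,i=4
  ..#.. -> .   bit 4 = 0  t=3,i=10
  ...## -> #   bit 3 = 1  t=2,i=6
  ...#. -> #   bit 2 = 1  t=0,i=3
  ....# -> #   bit 1 = 1  t=0,i=2
  ..... -> .   bit 0 = 0  t=2,i=4
  bits 00011010111111010010110001101110 = 452799598

452799598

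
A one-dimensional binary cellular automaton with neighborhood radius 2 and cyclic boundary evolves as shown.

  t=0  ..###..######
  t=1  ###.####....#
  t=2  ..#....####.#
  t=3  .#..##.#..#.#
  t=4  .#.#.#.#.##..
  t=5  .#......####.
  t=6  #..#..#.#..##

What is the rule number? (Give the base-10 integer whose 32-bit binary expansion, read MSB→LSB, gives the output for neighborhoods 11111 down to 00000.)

  [31] ##### => .  t=0,i=9
  [30] ####. => .  t=0,i=11
  [29] ###.# => #  t=1,i=2
  [28] ###.. => #  t=0,i=4
  [27] ##.## => .  t=1,i=3
  [26] ##.#. => .  t=2,i=11
  [25] ##..# => #  t=0,i=0
  [24] ##... => #  t=1,i=8
  [23] #.### => .  t=1,i=4
  [22] #.##. => #  t=4,i=9
  [21] #.#.# => .  t=3,i=12
  [20] #.#.. => #  t=2,i=12
  [19] #..## => #  t=0,i=1
  [18] #..#. => #  t=2,i=1
  [17] #...# => .  t=4,i=12
  [16] #.... => #  t=1,i=9
  [15] .#### => .  t=0,i=8
  [14] .###. => .  t=0,i=3
  [13] .##.# => #  t=3,i=5
  [12] .##.. => #  t=4,i=10
  [11] .#.## => #  t=4,i=8
  [10] .#.#. => .  t=3,i=0
  [9] .#..# => .  t=2,i=0
  [8] .#... => .  t=2,i=3
  [7] ..### => #  t=0,i=2
  [6] ..##. => .  t=3,i=4
  [5] ..#.# => #  t=3,i=10
  [4] ..#.. => .  t=2,i=2
  [3] ...## => .  t=1,i=11
  [2] ...#. => .  t=4,i=0
  [1] ....# => #  t=1,i=10
  [0] ..... => .  t=5,i=4
  bits 00110011010111010011100010100010 = 861747362

861747362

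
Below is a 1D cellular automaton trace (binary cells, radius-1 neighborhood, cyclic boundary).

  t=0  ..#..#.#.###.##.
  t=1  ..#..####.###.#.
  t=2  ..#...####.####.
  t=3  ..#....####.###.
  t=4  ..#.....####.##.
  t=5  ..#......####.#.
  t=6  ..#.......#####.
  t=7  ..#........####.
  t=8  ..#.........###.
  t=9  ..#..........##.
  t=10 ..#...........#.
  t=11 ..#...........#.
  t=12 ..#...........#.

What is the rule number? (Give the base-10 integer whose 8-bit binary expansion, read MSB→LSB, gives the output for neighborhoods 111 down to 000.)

228

  ### -> #   bit 7 = 1  t=0,i=10
  ##. -> #   bit 6 = 1  t=0,i=11
  #.# -> #   bit 5 = 1  t=0,i=6
  #.. -> .   bit 4 = 0  t=0,i=3
  .## -> .   bit 3 = 0  t=0,i=9
  .#. -> #   bit 2 = 1  t=0,i=2
  ..# -> .   bit 1 = 0  t=0,i=1
  ... -> .   bit 0 = 0  t=0,i=0
  bits 11100100 = 228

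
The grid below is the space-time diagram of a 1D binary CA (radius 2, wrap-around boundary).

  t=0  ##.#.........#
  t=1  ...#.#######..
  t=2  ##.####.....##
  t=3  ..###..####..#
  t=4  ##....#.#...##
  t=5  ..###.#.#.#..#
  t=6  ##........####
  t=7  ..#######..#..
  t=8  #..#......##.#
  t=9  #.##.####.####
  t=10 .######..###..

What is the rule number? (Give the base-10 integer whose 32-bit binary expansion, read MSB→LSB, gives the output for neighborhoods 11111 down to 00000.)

  nb #####: next=.  (t=1,i=7, bit31=0)
  nb ####.: next=.  (t=1,i=10, bit30=0)
  nb ###.#: next=.  (t=0,i=1, bit29=0)
  nb ###..: next=.  (t=1,i=11, bit28=0)
  nb ##.##: next=#  (t=2,i=2, bit27=1)
  nb ##.#.: next=.  (t=0,i=2, bit26=0)
  nb ##..#: next=.  (t=3,i=5, bit25=0)
  nb ##...: next=#  (t=1,i=12, bit24=1)
  nb #.###: next=#  (t=1,i=5, bit23=1)
  nb #.##.: next=#  (t=8,i=13, bit22=1)
  nb #.#.#: next=.  (t=5,i=6, bit21=0)
  nb #.#..: next=#  (t=0,i=3, bit20=1)
  nb #..##: next=#  (t=3,i=1, bit19=1)
  nb #..#.: next=#  (t=3,i=12, bit18=1)
  nb #...#: next=#  (t=4,i=10, bit17=1)
  nb #....: next=#  (t=0,i=5, bit16=1)
  nb .####: next=#  (t=1,i=6, bit15=1)
  nb .###.: next=.  (t=0,i=0, bit14=0)
  nb .##.#: next=#  (t=8,i=11, bit13=1)
  nb .##..: next=#  (t=8,i=0, bit12=1)
  nb .#.##: next=#  (t=1,i=4, bit11=1)
  nb .#.#.: next=.  (t=4,i=7, bit10=0)
  nb .#..#: next=#  (t=3,i=0, bit9=1)
  nb .#...: next=.  (t=0,i=4, bit8=0)
  nb ..###: next=.  (t=0,i=13, bit7=0)
  nb ..##.: next=#  (t=8,i=10, bit6=1)
  nb ..#.#: next=#  (t=1,i=3, bit5=1)
  nb ..#..: next=#  (t=3,i=13, bit4=1)
  nb ...##: next=.  (t=0,i=12, bit3=0)
  nb ...#.: next=.  (t=1,i=2, bit2=0)
  nb ....#: next=#  (t=0,i=11, bit1=1)
  nb .....: next=#  (t=0,i=6, bit0=1)
  bits 00001001110111111011101001110011 = 165657203

165657203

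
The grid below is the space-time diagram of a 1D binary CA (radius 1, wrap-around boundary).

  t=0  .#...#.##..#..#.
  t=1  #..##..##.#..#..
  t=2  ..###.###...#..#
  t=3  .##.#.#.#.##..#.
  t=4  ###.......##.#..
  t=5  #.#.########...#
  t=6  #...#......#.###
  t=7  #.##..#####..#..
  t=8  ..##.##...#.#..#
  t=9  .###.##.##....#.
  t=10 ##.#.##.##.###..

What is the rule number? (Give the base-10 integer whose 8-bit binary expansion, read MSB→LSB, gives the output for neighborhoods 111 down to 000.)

  ###|.  b7=0 t=2,i=3
  ##.|#  b6=1 t=0,i=8
  #.#|.  b5=0 t=0,i=6
  #..|.  b4=0 t=0,i=2
  .##|#  b3=1 t=0,i=7
  .#.|.  b2=0 t=0,i=1
  ..#|#  b1=1 t=0,i=0
  ...|#  b0=1 t=0,i=3
  bits 01001011 = 75

75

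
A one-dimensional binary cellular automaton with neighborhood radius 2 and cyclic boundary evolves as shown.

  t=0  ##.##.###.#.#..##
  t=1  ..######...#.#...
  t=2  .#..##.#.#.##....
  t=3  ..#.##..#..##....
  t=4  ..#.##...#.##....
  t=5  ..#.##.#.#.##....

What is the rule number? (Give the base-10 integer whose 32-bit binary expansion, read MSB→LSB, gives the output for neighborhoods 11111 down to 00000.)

2562881128

  nb #####: next=#  (t=1,i=4, bit31=1)
  nb ####.: next=.  (t=0,i=0, bit30=0)
  nb ###.#: next=.  (t=0,i=1, bit29=0)
  nb ###..: next=#  (t=1,i=7, bit28=1)
  nb ##.##: next=#  (t=0,i=2, bit27=1)
  nb ##.#.: next=.  (t=0,i=9, bit26=0)
  nb ##..#: next=.  (t=3,i=6, bit25=0)
  nb ##...: next=.  (t=1,i=8, bit24=0)
  nb #.###: next=#  (t=0,i=6, bit23=1)
  nb #.##.: next=#  (t=0,i=3, bit22=1)
  nb #.#.#: next=.  (t=0,i=10, bit21=0)
  nb #.#..: next=.  (t=0,i=12, bit20=0)
  nb #..##: next=.  (t=0,i=14, bit19=0)
  nb #..#.: next=.  (t=3,i=7, bit18=0)
  nb #...#: next=#  (t=1,i=9, bit17=1)
  nb #....: next=.  (t=1,i=15, bit16=0)
  nb .####: next=.  (t=0,i=16, bit15=0)
  nb .###.: next=#  (t=0,i=7, bit14=1)
  nb .##.#: next=#  (t=0,i=4, bit13=1)
  nb .##..: next=#  (t=2,i=12, bit12=1)
  nb .#.##: next=.  (t=2,i=10, bit11=0)
  nb .#.#.: next=#  (t=0,i=11, bit10=1)
  nb .#..#: next=#  (t=0,i=13, bit9=1)
  nb .#...: next=.  (t=1,i=14, bit8=0)
  nb ..###: next=.  (t=0,i=15, bit7=0)
  nb ..##.: next=#  (t=2,i=4, bit6=1)
  nb ..#.#: next=#  (t=1,i=11, bit5=1)
  nb ..#..: next=.  (t=2,i=1, bit4=0)
  nb ...##: next=#  (t=1,i=1, bit3=1)
  nb ...#.: next=.  (t=1,i=10, bit2=0)
  nb ....#: next=.  (t=1,i=0, bit1=0)
  nb .....: next=.  (t=1,i=16, bit0=0)
  bits 10011000110000100111011001101000 = 2562881128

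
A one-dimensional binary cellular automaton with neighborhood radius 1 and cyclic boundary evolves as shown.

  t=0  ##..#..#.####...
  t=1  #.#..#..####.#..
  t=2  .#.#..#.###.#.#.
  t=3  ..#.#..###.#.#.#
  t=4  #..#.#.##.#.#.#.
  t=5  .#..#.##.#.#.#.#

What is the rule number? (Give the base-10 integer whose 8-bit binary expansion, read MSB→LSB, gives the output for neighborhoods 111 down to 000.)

  ### -> #   bit 7 = 1  t=0,i=10
  ##. -> .   bit 6 = 0  t=0,i=1
  #.# -> #   bit 5 = 1  t=0,i=8
  #.. -> #   bit 4 = 1  t=0,i=2
  .## -> #   bit 3 = 1  t=0,i=0
  .#. -> .   bit 2 = 0  t=0,i=4
  ..# -> .   bit 1 = 0  t=0,i=3
  ... -> .   bit 0 = 0  t=0,i=14
  bits 10111000 = 184

184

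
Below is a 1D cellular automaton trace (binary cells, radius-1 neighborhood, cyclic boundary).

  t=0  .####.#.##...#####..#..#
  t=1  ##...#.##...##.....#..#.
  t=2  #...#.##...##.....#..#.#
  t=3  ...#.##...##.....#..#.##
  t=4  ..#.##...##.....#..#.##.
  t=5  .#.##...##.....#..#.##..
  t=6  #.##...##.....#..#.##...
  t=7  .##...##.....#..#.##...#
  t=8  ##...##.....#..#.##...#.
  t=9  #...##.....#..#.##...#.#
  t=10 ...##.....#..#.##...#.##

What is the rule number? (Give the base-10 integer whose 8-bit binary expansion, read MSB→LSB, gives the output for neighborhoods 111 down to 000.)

  ### -> .   bit 7 = 0  t=0,i=2
  ##. -> .   bit 6 = 0  t=0,i=4
  #.# -> #   bit 5 = 1  t=0,i=0
  #.. -> .   bit 4 = 0  t=0,i=10
  .## -> #   bit 3 = 1  t=0,i=1
  .#. -> .   bit 2 = 0  t=0,i=6
  ..# -> #   bit 1 = 1  t=0,i=12
  ... -> .   bit 0 = 0  t=0,i=11
  bits 00101010 = 42

42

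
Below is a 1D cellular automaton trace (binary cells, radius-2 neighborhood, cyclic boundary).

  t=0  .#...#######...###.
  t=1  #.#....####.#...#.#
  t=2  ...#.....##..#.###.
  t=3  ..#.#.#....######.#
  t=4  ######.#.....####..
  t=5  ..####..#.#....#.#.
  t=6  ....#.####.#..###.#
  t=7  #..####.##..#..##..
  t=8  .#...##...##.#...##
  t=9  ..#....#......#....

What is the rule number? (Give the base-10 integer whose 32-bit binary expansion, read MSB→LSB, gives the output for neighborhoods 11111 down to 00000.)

3819196197

  [31] ##### => #  t=0,i=7
  [30] ####. => #  t=0,i=10
  [29] ###.# => #  t=1,i=10
  [28] ###.. => .  t=0,i=11
  [27] ##.## => .  t=7,i=7
  [26] ##.#. => .  t=1,i=1
  [25] ##..# => #  t=0,i=18
  [24] ##... => #  t=0,i=12
  [23] #.### => #  t=2,i=15
  [22] #.##. => .  t=1,i=18
  [21] #.#.# => #  t=3,i=4
  [20] #.#.. => .  t=1,i=2
  [19] #..## => .  t=4,i=18
  [18] #..#. => #  t=0,i=0
  [17] #...# => .  t=0,i=3
  [16] #.... => .  t=1,i=4
  [15] .#### => .  t=0,i=6
  [14] .###. => #  t=0,i=16
  [13] .##.# => .  t=1,i=0
  [12] .##.. => .  t=2,i=10
  [11] .#.## => #  t=1,i=17
  [10] .#.#. => #  t=3,i=3
  [9] .#..# => #  t=3,i=0
  [8] .#... => #  t=0,i=2
  [7] ..### => .  t=0,i=5
  [6] ..##. => .  t=2,i=9
  [5] ..#.# => #  t=1,i=16
  [4] ..#.. => .  t=0,i=1
  [3] ...## => .  t=0,i=4
  [2] ...#. => #  t=1,i=15
  [1] ....# => .  t=1,i=5
  [0] ..... => #  t=2,i=6
  bits 11100011101001000100111100100101 = 3819196197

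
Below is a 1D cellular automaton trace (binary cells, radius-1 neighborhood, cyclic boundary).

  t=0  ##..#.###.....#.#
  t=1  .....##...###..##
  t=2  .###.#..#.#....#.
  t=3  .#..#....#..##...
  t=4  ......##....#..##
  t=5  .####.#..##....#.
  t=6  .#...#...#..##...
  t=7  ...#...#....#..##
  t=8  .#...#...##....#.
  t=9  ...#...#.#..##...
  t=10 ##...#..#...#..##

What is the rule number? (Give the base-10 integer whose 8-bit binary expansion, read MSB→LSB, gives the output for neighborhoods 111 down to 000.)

  ###|.  b7=0 t=0,i=0
  ##.|.  b6=0 t=0,i=1
  #.#|#  b5=1 t=0,i=5
  #..|.  b4=0 t=0,i=2
  .##|#  b3=1 t=0,i=6
  .#.|.  b2=0 t=0,i=4
  ..#|.  b1=0 t=0,i=3
  ...|#  b0=1 t=0,i=10
  bits 00101001 = 41

41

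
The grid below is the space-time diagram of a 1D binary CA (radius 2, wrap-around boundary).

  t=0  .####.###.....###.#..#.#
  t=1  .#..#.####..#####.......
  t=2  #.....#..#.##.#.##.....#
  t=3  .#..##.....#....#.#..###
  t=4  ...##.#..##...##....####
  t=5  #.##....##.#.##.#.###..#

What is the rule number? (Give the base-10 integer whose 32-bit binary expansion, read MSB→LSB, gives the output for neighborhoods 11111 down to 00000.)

2982691022

  #####|#  b31=1 t=1,i=14
  ####.|.  b30=0 t=0,i=3
  ###.#|#  b29=1 t=0,i=4
  ###..|#  b28=1 t=0,i=8
  ##.##|.  b27=0 t=0,i=5
  ##.#.|.  b26=0 t=0,i=17
  ##..#|.  b25=0 t=1,i=10
  ##...|#  b24=1 t=0,i=9
  #.###|#  b23=1 t=0,i=1
  #.##.|#  b22=1 t=2,i=11
  #.#.#|.  b21=0 t=0,i=23
  #.#..|.  b20=0 t=0,i=18
  #..##|#  b19=1 t=1,i=11
  #..#.|.  b18=0 t=0,i=20
  #...#|.  b17=0 t=4,i=1
  #....|.  b16=0 t=0,i=10
  .####|.  b15=0 t=0,i=2
  .###.|#  b14=1 t=0,i=7
  .##.#|.  b13=0 t=2,i=12
  .##..|.  b12=0 t=2,i=0
  .#.##|.  b11=0 t=0,i=0
  .#.#.|.  b10=0 t=0,i=22
  .#..#|.  b9=0 t=0,i=19
  .#...|.  b8=0 t=3,i=12
  ..###|#  b7=1 t=0,i=14
  ..##.|#  b6=1 t=2,i=23
  ..#.#|.  b5=0 t=0,i=21
  ..#..|.  b4=0 t=1,i=1
  ...##|#  b3=1 t=0,i=13
  ...#.|#  b2=1 t=1,i=0
  ....#|#  b1=1 t=0,i=12
  .....|.  b0=0 t=0,i=11
  bits 10110001110010000100000011001110 = 2982691022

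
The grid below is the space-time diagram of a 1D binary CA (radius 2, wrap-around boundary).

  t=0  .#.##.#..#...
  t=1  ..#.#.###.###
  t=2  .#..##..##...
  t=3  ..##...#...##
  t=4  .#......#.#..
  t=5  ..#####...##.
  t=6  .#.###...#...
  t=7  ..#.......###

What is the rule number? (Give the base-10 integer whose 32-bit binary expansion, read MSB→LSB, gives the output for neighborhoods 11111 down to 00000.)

3896355595

  nb #####: next=#  (t=5,i=4, bit31=1)
  nb ####.: next=#  (t=5,i=5, bit30=1)
  nb ###.#: next=#  (t=1,i=8, bit29=1)
  nb ###..: next=.  (t=1,i=12, bit28=0)
  nb ##.##: next=#  (t=1,i=9, bit27=1)
  nb ##.#.: next=.  (t=0,i=5, bit26=0)
  nb ##..#: next=.  (t=1,i=0, bit25=0)
  nb ##...: next=.  (t=2,i=10, bit24=0)
  nb #.###: next=.  (t=1,i=6, bit23=0)
  nb #.##.: next=.  (t=0,i=3, bit22=0)
  nb #.#.#: next=#  (t=1,i=4, bit21=1)
  nb #.#..: next=#  (t=0,i=6, bit20=1)
  nb #..##: next=#  (t=2,i=3, bit19=1)
  nb #..#.: next=#  (t=0,i=8, bit18=1)
  nb #...#: next=.  (t=3,i=5, bit17=0)
  nb #....: next=#  (t=0,i=11, bit16=1)
  nb .####: next=#  (t=5,i=3, bit15=1)
  nb .###.: next=.  (t=1,i=7, bit14=0)
  nb .##.#: next=#  (t=0,i=4, bit13=1)
  nb .##..: next=.  (t=2,i=5, bit12=0)
  nb .#.##: next=#  (t=0,i=2, bit11=1)
  nb .#.#.: next=.  (t=1,i=3, bit10=0)
  nb .#..#: next=#  (t=0,i=7, bit9=1)
  nb .#...: next=#  (t=0,i=10, bit8=1)
  nb ..###: next=.  (t=5,i=2, bit7=0)
  nb ..##.: next=.  (t=2,i=4, bit6=0)
  nb ..#.#: next=.  (t=0,i=1, bit5=0)
  nb ..#..: next=.  (t=0,i=9, bit4=0)
  nb ...##: next=#  (t=3,i=10, bit3=1)
  nb ...#.: next=.  (t=0,i=0, bit2=0)
  nb ....#: next=#  (t=0,i=12, bit1=1)
  nb .....: next=#  (t=4,i=4, bit0=1)
  bits 11101000001111011010101100001011 = 3896355595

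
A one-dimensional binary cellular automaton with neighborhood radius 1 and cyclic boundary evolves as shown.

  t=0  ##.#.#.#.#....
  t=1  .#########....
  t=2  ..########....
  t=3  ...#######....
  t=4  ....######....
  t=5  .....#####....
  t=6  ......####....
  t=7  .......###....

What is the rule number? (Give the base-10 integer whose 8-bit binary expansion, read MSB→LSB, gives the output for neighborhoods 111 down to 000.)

228

  nb ###: next=#  (t=1,i=2, bit7=1)
  nb ##.: next=#  (t=0,i=1, bit6=1)
  nb #.#: next=#  (t=0,i=2, bit5=1)
  nb #..: next=.  (t=0,i=10, bit4=0)
  nb .##: next=.  (t=0,i=0, bit3=0)
  nb .#.: next=#  (t=0,i=3, bit2=1)
  nb ..#: next=.  (t=0,i=13, bit1=0)
  nb ...: next=.  (t=0,i=11, bit0=0)
  bits 11100100 = 228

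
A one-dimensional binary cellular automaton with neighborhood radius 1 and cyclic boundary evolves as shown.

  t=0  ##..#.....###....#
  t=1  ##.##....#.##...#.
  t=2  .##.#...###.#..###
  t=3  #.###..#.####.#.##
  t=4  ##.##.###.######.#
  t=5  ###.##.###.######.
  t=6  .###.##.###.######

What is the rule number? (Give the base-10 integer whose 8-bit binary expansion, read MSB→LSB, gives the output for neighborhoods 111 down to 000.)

230

  ###|#  b7=1 t=0,i=0
  ##.|#  b6=1 t=0,i=1
  #.#|#  b5=1 t=1,i=2
  #..|.  b4=0 t=0,i=2
  .##|.  b3=0 t=0,i=10
  .#.|#  b2=1 t=0,i=4
  ..#|#  b1=1 t=0,i=3
  ...|.  b0=0 t=0,i=6
  bits 11100110 = 230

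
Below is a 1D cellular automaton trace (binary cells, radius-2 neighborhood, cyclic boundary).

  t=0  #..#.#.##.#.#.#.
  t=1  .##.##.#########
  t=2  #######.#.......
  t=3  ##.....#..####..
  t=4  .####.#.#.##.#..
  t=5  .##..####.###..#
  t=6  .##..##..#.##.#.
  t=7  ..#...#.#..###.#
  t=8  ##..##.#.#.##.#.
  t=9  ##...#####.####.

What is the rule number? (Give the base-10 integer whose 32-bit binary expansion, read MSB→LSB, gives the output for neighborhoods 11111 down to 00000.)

493352581

  nb #####: next=.  (t=1,i=9, bit31=0)
  nb ####.: next=.  (t=1,i=14, bit30=0)
  nb ###.#: next=.  (t=1,i=15, bit29=0)
  nb ###..: next=#  (t=3,i=13, bit28=1)
  nb ##.##: next=#  (t=1,i=0, bit27=1)
  nb ##.#.: next=#  (t=0,i=9, bit26=1)
  nb ##..#: next=.  (t=3,i=14, bit25=0)
  nb ##...: next=#  (t=3,i=2, bit24=1)
  nb #.###: next=.  (t=1,i=7, bit23=0)
  nb #.##.: next=#  (t=0,i=7, bit22=1)
  nb #.#.#: next=#  (t=0,i=5, bit21=1)
  nb #.#..: next=.  (t=0,i=0, bit20=0)
  nb #..##: next=.  (t=3,i=9, bit19=0)
  nb #..#.: next=#  (t=0,i=2, bit18=1)
  nb #...#: next=#  (t=4,i=15, bit17=1)
  nb #....: next=#  (t=2,i=10, bit16=1)
  nb .####: next=#  (t=1,i=8, bit15=1)
  nb .###.: next=#  (t=5,i=11, bit14=1)
  nb .##.#: next=#  (t=0,i=8, bit13=1)
  nb .##..: next=#  (t=3,i=1, bit12=1)
  nb .#.##: next=.  (t=0,i=6, bit11=0)
  nb .#.#.: next=#  (t=0,i=4, bit10=1)
  nb .#..#: next=#  (t=0,i=1, bit9=1)
  nb .#...: next=.  (t=2,i=9, bit8=0)
  nb ..###: next=#  (t=2,i=0, bit7=1)
  nb ..##.: next=.  (t=3,i=0, bit6=0)
  nb ..#.#: next=.  (t=0,i=3, bit5=0)
  nb ..#..: next=.  (t=3,i=7, bit4=0)
  nb ...##: next=.  (t=2,i=15, bit3=0)
  nb ...#.: next=#  (t=3,i=6, bit2=1)
  nb ....#: next=.  (t=2,i=14, bit1=0)
  nb .....: next=#  (t=2,i=11, bit0=1)
  bits 00011101011001111111011010000101 = 493352581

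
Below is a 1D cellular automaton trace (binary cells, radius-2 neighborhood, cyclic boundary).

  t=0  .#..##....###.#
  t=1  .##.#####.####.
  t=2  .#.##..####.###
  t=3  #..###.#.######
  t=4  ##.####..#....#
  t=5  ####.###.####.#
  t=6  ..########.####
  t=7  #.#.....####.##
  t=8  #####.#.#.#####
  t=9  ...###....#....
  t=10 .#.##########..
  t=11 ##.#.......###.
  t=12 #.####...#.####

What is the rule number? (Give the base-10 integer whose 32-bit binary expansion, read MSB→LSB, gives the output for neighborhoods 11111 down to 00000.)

2144424950

  [31] ##### => .  t=1,i=6
  [30] ####. => #  t=1,i=7
  [29] ###.# => #  t=0,i=12
  [28] ###.. => #  t=1,i=13
  [27] ##.## => #  t=1,i=3
  [26] ##.#. => #  t=0,i=13
  [25] ##..# => #  t=1,i=14
  [24] ##... => #  t=0,i=6
  [23] #.### => #  t=1,i=4
  [22] #.##. => #  t=2,i=3
  [21] #.#.# => .  t=0,i=14
  [20] #.#.. => #  t=0,i=1
  [19] #..## => .  t=0,i=3
  [18] #..#. => .  t=4,i=8
  [17] #...# => .  t=10,i=14
  [16] #.... => #  t=0,i=7
  [15] .#### => .  t=1,i=5
  [14] .###. => #  t=0,i=11
  [13] .##.# => .  t=1,i=2
  [12] .##.. => #  t=0,i=5
  [11] .#.## => .  t=2,i=2
  [10] .#.#. => .  t=0,i=0
  [9] .#..# => #  t=0,i=2
  [8] .#... => #  t=4,i=10
  [7] ..### => #  t=0,i=10
  [6] ..##. => #  t=0,i=4
  [5] ..#.# => #  t=10,i=1
  [4] ..#.. => #  t=4,i=9
  [3] ...## => .  t=0,i=9
  [2] ...#. => #  t=9,i=9
  [1] ....# => #  t=0,i=8
  [0] ..... => .  t=7,i=5
  bits 01111111110100010101001111110110 = 2144424950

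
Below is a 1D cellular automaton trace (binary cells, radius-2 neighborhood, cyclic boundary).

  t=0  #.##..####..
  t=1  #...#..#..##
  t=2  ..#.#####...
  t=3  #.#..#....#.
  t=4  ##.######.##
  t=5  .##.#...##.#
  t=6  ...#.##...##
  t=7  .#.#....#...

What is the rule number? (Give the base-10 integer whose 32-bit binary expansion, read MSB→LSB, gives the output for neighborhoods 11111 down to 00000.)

774342450

  nb #####: next=.  (t=2,i=6, bit31=0)
  nb ####.: next=.  (t=0,i=8, bit30=0)
  nb ###.#: next=#  (t=4,i=1, bit29=1)
  nb ###..: next=.  (t=0,i=9, bit28=0)
  nb ##.##: next=#  (t=4,i=2, bit27=1)
  nb ##.#.: next=#  (t=5,i=3, bit26=1)
  nb ##..#: next=#  (t=0,i=4, bit25=1)
  nb ##...: next=.  (t=1,i=1, bit24=0)
  nb #.###: next=.  (t=2,i=4, bit23=0)
  nb #.##.: next=.  (t=0,i=2, bit22=0)
  nb #.#.#: next=#  (t=3,i=0, bit21=1)
  nb #.#..: next=.  (t=3,i=2, bit20=0)
  nb #..##: next=.  (t=0,i=5, bit19=0)
  nb #..#.: next=#  (t=0,i=11, bit18=1)
  nb #...#: next=#  (t=1,i=2, bit17=1)
  nb #....: next=#  (t=2,i=10, bit16=1)
  nb .####: next=#  (t=0,i=7, bit15=1)
  nb .###.: next=.  (t=1,i=11, bit14=0)
  nb .##.#: next=.  (t=5,i=2, bit13=0)
  nb .##..: next=.  (t=0,i=3, bit12=0)
  nb .#.##: next=.  (t=0,i=1, bit11=0)
  nb .#.#.: next=#  (t=3,i=1, bit10=1)
  nb .#..#: next=#  (t=1,i=5, bit9=1)
  nb .#...: next=#  (t=3,i=6, bit8=1)
  nb ..###: next=.  (t=0,i=6, bit7=0)
  nb ..##.: next=.  (t=5,i=8, bit6=0)
  nb ..#.#: next=#  (t=0,i=0, bit5=1)
  nb ..#..: next=#  (t=1,i=4, bit4=1)
  nb ...##: next=.  (t=5,i=7, bit3=0)
  nb ...#.: next=.  (t=1,i=3, bit2=0)
  nb ....#: next=#  (t=2,i=0, bit1=1)
  nb .....: next=.  (t=2,i=11, bit0=0)
  bits 00101110001001111000011100110010 = 774342450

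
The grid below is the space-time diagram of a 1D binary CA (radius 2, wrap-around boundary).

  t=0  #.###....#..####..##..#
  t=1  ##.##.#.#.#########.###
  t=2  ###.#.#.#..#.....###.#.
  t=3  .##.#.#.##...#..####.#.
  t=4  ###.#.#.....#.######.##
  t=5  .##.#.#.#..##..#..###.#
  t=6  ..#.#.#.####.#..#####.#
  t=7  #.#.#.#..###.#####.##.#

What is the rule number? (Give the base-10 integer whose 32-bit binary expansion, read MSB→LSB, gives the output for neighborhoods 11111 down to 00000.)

  #####|.  b31=0 t=1,i=12
  ####.|#  b30=1 t=0,i=14
  ###.#|#  b29=1 t=1,i=1
  ###..|#  b28=1 t=0,i=4
  ##.##|#  b27=1 t=0,i=1
  ##.#.|.  b26=0 t=1,i=5
  ##..#|#  b25=1 t=0,i=16
  ##...|.  b24=0 t=0,i=5
  #.###|.  b23=0 t=0,i=2
  #.##.|.  b22=0 t=1,i=3
  #.#.#|#  b21=1 t=1,i=6
  #.#..|#  b20=1 t=2,i=8
  #..##|#  b19=1 t=0,i=11
  #..#.|.  b18=0 t=2,i=10
  #...#|.  b17=0 t=3,i=11
  #....|#  b16=1 t=0,i=6
  .####|#  b15=1 t=0,i=13
  .###.|#  b14=1 t=0,i=3
  .##.#|#  b13=1 t=0,i=0
  .##..|.  b12=0 t=0,i=19
  .#.##|.  b11=0 t=1,i=9
  .#.#.|.  b10=0 t=1,i=7
  .#..#|#  b9=1 t=0,i=10
  .#...|.  b8=0 t=2,i=12
  ..###|#  b7=1 t=0,i=12
  ..##.|#  b6=1 t=0,i=18
  ..#.#|#  b5=1 t=4,i=12
  ..#..|.  b4=0 t=0,i=9
  ...##|#  b3=1 t=2,i=16
  ...#.|#  b2=1 t=0,i=8
  ....#|.  b1=0 t=0,i=7
  .....|.  b0=0 t=2,i=14
  bits 01111010001110011110001011101100 = 2050613996

2050613996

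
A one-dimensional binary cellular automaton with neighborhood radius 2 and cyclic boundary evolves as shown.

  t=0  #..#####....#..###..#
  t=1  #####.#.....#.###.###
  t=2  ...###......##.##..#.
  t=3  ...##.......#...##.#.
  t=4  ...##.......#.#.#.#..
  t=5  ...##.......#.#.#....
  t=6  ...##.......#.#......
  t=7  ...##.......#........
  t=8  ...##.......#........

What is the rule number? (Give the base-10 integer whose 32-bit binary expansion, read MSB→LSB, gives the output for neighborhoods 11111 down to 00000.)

1714084080

  #####|.  b31=0 t=0,i=5
  ####.|#  b30=1 t=0,i=6
  ###.#|#  b29=1 t=1,i=4
  ###..|.  b28=0 t=0,i=7
  ##.##|.  b27=0 t=1,i=17
  ##.#.|#  b26=1 t=1,i=5
  ##..#|#  b25=1 t=0,i=1
  ##...|.  b24=0 t=0,i=8
  #.###|.  b23=0 t=1,i=14
  #.##.|.  b22=0 t=2,i=15
  #.#.#|#  b21=1 t=4,i=14
  #.#..|.  b20=0 t=1,i=6
  #..##|#  b19=1 t=0,i=2
  #..#.|.  b18=0 t=2,i=18
  #...#|#  b17=1 t=3,i=14
  #....|.  b16=0 t=0,i=9
  .####|#  b15=1 t=0,i=4
  .###.|#  b14=1 t=0,i=16
  .##.#|.  b13=0 t=2,i=13
  .##..|#  b12=1 t=0,i=0
  .#.##|#  b11=1 t=1,i=13
  .#.#.|.  b10=0 t=4,i=13
  .#..#|.  b9=0 t=0,i=13
  .#...|.  b8=0 t=1,i=7
  ..###|#  b7=1 t=0,i=3
  ..##.|#  b6=1 t=0,i=20
  ..#.#|#  b5=1 t=1,i=12
  ..#..|#  b4=1 t=0,i=12
  ...##|.  b3=0 t=2,i=2
  ...#.|.  b2=0 t=0,i=11
  ....#|.  b1=0 t=0,i=10
  .....|.  b0=0 t=1,i=9
  bits 01100110001010101101100011110000 = 1714084080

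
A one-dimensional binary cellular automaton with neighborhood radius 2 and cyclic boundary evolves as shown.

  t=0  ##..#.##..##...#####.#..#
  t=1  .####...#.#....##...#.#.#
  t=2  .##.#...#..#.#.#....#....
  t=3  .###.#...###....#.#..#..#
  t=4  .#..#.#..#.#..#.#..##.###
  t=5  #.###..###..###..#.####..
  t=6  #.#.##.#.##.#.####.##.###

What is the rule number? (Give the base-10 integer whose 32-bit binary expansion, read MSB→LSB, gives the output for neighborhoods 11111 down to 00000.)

  #####|.  b31=0 t=0,i=17
  ####.|.  b30=0 t=0,i=18
  ###.#|.  b29=0 t=0,i=19
  ###..|#  b28=1 t=0,i=1
  ##.##|#  b27=1 t=4,i=21
  ##.#.|#  b26=1 t=0,i=20
  ##..#|#  b25=1 t=0,i=2
  ##...|.  b24=0 t=0,i=12
  #.###|#  b23=1 t=1,i=1
  #.##.|.  b22=0 t=0,i=6
  #.#.#|.  b21=0 t=1,i=22
  #.#..|.  b20=0 t=0,i=21
  #..##|.  b19=0 t=0,i=9
  #..#.|#  b18=1 t=0,i=3
  #...#|.  b17=0 t=0,i=13
  #....|.  b16=0 t=1,i=12
  .####|#  b15=1 t=0,i=16
  .###.|.  b14=0 t=0,i=0
  .##.#|#  b13=1 t=2,i=2
  .##..|.  b12=0 t=0,i=7
  .#.##|.  b11=0 t=0,i=5
  .#.#.|.  b10=0 t=1,i=9
  .#..#|#  b9=1 t=0,i=22
  .#...|#  b8=1 t=1,i=11
  ..###|#  b7=1 t=0,i=15
  ..##.|#  b6=1 t=0,i=10
  ..#.#|#  b5=1 t=0,i=4
  ..#..|.  b4=0 t=2,i=8
  ...##|.  b3=0 t=0,i=14
  ...#.|.  b2=0 t=1,i=7
  ....#|#  b1=1 t=1,i=13
  .....|.  b0=0 t=2,i=23
  bits 00011110100001001010001111100010 = 512009186

512009186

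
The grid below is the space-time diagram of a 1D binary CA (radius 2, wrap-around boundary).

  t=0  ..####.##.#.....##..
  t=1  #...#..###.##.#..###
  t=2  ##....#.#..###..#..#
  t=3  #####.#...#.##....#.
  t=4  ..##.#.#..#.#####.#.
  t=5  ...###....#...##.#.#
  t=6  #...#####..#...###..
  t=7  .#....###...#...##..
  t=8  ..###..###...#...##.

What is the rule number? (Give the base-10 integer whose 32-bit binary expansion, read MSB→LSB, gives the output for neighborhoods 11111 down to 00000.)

3580457250

  #####|#  b31=1 t=3,i=2
  ####.|#  b30=1 t=0,i=4
  ###.#|.  b29=0 t=0,i=5
  ###..|#  b28=1 t=1,i=0
  ##.##|.  b27=0 t=0,i=6
  ##.#.|#  b26=1 t=0,i=9
  ##..#|.  b25=0 t=2,i=14
  ##...|#  b24=1 t=0,i=18
  #.###|.  b23=0 t=3,i=0
  #.##.|#  b22=1 t=0,i=7
  #.#.#|#  b21=1 t=4,i=5
  #.#..|.  b20=0 t=0,i=10
  #..##|#  b19=1 t=1,i=6
  #..#.|.  b18=0 t=2,i=15
  #...#|.  b17=0 t=1,i=2
  #....|#  b16=1 t=0,i=12
  .####|.  b15=0 t=0,i=3
  .###.|#  b14=1 t=1,i=8
  .##.#|#  b13=1 t=0,i=8
  .##..|#  b12=1 t=0,i=17
  .#.##|.  b11=0 t=3,i=11
  .#.#.|.  b10=0 t=2,i=7
  .#..#|.  b9=0 t=1,i=5
  .#...|#  b8=1 t=0,i=11
  ..###|.  b7=0 t=0,i=2
  ..##.|.  b6=0 t=0,i=16
  ..#.#|#  b5=1 t=2,i=6
  ..#..|.  b4=0 t=1,i=4
  ...##|.  b3=0 t=0,i=1
  ...#.|.  b2=0 t=1,i=3
  ....#|#  b1=1 t=0,i=0
  .....|.  b0=0 t=0,i=13
  bits 11010101011010010111000100100010 = 3580457250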